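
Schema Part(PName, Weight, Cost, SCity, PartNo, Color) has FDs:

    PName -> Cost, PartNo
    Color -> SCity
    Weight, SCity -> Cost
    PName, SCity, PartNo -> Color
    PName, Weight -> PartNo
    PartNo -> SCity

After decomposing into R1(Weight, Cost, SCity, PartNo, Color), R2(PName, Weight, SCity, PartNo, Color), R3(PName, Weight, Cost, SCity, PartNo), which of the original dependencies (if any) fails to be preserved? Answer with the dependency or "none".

none

PName → Cost, PartNo lies within R3.
Color → SCity lies within R1.
Weight, SCity → Cost lies within R1.
PName, SCity, PartNo → Color lies within R2.
PName, Weight → PartNo lies within R2.
PartNo → SCity lies within R1.
Every dependency is enforceable on the fragments, so the decomposition is dependency-preserving.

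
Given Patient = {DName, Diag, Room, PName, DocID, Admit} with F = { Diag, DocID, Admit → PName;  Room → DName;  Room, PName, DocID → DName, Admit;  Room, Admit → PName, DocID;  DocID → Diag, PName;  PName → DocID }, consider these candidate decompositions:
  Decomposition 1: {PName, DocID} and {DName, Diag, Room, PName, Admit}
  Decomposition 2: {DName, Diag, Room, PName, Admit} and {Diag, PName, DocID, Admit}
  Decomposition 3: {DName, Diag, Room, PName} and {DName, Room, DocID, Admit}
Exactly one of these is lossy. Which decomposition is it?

Decomposition 1: common = {PName}, closure = {Diag, PName, DocID} → lossless.
Decomposition 2: common = {Diag, PName, Admit}, closure = {Diag, PName, DocID, Admit} → lossless.
Decomposition 3: common = {DName, Room}, closure = {DName, Room} → lossy.

Decomposition 3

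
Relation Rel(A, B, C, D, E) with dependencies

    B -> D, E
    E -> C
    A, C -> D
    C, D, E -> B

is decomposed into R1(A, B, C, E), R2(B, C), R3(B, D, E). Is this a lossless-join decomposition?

Yes

Chase test. Columns are A, B, C, D, E; row i has aⱼ where attribute j ∈ Ri, else bᵢⱼ.
Initial tableau (one row per fragment):
  row 1: a1 a2 a3 b14 a5
  row 2: b21 a2 a3 b24 b25
  row 3: b31 a2 b33 a4 a5
Rows 1 and 2 agree on B; apply B→D, E and equate their D, E entries.
Rows 1 and 3 agree on B; apply B→D, E and equate their D, E entries.
Rows 1 and 3 agree on E; apply E→C and equate their C entries.
Row 1 is now all distinguished symbols — the join is lossless.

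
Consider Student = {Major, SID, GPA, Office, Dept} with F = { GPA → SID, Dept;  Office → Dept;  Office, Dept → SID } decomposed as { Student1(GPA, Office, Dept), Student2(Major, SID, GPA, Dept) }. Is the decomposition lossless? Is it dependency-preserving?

lossy and not dependency-preserving

Lossless test: (GPA, Dept)⁺ = {SID, GPA, Dept}, which is a superkey of neither fragment — lossy.
Dependency preservation: the restricted closure of {Office, Dept} across the fragments never reaches {SID}, so Office, Dept → SID cannot be enforced without a join — not preserved.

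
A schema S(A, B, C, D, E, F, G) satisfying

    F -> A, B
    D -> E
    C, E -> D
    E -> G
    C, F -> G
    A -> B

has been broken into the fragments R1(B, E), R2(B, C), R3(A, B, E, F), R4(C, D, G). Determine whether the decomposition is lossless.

Chase test. Columns are A, B, C, D, E, F, G; row i has aⱼ where attribute j ∈ Ri, else bᵢⱼ.
Initial tableau (one row per fragment):
  row 1: b11 a2 b13 b14 a5 b16 b17
  row 2: b21 a2 a3 b24 b25 b26 b27
  row 3: a1 a2 b33 b34 a5 a6 b37
  row 4: b41 b42 a3 a4 b45 b46 a7
Rows 1 and 3 agree on E; apply E→G and equate their G entries.
No row becomes fully distinguished — the join is lossy.

No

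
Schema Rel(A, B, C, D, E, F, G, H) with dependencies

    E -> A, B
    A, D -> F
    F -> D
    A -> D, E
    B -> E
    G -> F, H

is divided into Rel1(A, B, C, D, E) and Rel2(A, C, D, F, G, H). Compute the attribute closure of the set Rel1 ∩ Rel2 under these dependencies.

Rel1 ∩ Rel2 = {A, C, D}.
A, D → F applies, adding F
A → D, E applies, adding E
E → A, B applies, adding B
Closure: {A, B, C, D, E, F}.

A, B, C, D, E, F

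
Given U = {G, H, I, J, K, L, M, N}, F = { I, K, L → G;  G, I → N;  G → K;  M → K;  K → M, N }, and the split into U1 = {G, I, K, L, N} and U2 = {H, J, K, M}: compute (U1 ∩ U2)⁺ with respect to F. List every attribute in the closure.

U1 ∩ U2 = {K}.
K → M, N applies, adding M, N
Closure: {K, M, N}.

K, M, N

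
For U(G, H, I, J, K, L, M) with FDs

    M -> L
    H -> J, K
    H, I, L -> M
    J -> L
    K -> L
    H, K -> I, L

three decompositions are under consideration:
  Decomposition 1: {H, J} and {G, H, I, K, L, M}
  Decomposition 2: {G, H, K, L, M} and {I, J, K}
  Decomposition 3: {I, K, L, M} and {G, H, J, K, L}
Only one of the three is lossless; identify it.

Decomposition 1: common = {H}, closure = {H, I, J, K, L, M} → lossless.
Decomposition 2: common = {K}, closure = {K, L} → lossy.
Decomposition 3: common = {K, L}, closure = {K, L} → lossy.

Decomposition 1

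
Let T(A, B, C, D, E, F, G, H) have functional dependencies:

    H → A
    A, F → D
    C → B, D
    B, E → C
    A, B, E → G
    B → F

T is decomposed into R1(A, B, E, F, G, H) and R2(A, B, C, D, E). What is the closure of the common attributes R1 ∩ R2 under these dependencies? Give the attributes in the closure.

R1 ∩ R2 = {A, B, E}.
B, E → C applies, adding C
A, B, E → G applies, adding G
B → F applies, adding F
A, F → D applies, adding D
Closure: {A, B, C, D, E, F, G}.

A, B, C, D, E, F, G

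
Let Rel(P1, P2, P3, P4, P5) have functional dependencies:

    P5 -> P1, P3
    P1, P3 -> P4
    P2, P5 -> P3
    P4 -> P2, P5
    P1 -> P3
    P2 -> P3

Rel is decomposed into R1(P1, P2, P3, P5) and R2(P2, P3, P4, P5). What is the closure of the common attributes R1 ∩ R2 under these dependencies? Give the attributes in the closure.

P1, P2, P3, P4, P5

R1 ∩ R2 = {P2, P3, P5}.
P5 → P1, P3 applies, adding P1
P1, P3 → P4 applies, adding P4
Closure: {P1, P2, P3, P4, P5}.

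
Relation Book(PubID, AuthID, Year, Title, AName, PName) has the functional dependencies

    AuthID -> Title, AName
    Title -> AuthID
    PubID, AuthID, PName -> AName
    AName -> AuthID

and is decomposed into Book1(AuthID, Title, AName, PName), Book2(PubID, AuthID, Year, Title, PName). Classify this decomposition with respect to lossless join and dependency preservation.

lossless and dependency-preserving

Lossless test: (AuthID, Title, PName)⁺ = {AuthID, Title, AName, PName}, which contains all of one fragment — lossless.
Dependency preservation: PubID, AuthID, PName → AName is not contained in any single fragment, but the restricted closure of its left-hand side across the fragments still reaches the right-hand side; the remaining FDs each lie inside some fragment. All dependencies are preserved.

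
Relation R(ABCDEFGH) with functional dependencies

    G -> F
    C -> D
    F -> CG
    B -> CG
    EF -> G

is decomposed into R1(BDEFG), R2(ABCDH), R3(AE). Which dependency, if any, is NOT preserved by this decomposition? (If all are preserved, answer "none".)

Check F → CG: no single fragment contains all of {CFG}, and the restricted closure of {F} across the fragments never reaches {CG}.
G → F is preserved.
C → D is preserved.
B → CG is preserved.
EF → G is preserved.

F -> CG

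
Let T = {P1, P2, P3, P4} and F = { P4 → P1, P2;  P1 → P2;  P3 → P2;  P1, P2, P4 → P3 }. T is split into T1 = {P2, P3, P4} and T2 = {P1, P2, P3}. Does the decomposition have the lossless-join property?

No

Common attributes: T1 ∩ T2 = {P2, P3}.
No dependency enlarges {P2, P3}, so (P2, P3)⁺ = {P2, P3}.
The closure contains neither all of T1 = {P2, P3, P4} nor all of T2 = {P1, P2, P3}, so the common attributes are not a superkey of either fragment. The join is lossy.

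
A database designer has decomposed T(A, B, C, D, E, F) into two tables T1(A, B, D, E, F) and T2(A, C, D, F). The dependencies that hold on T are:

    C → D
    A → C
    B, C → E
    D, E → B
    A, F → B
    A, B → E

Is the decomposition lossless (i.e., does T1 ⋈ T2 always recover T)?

Common attributes: T1 ∩ T2 = {A, D, F}.
Closure of {A, D, F}: A → C applies, adding C; A, F → B applies, adding B; A, B → E applies, adding E. So (A, D, F)⁺ = {A, B, C, D, E, F}.
This closure contains every attribute of T1, so T1 ∩ T2 → T1. The join is lossless.

Yes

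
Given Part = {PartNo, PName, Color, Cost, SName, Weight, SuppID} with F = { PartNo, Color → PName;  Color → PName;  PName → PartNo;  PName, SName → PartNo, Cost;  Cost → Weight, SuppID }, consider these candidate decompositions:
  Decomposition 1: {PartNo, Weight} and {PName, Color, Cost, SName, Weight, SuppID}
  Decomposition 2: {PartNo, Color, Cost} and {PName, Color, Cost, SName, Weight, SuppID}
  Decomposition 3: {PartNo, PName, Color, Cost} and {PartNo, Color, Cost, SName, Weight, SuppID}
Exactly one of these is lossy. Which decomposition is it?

Decomposition 1

Decomposition 1: common = {Weight}, closure = {Weight} → lossy.
Decomposition 2: common = {Color, Cost}, closure = {PartNo, PName, Color, Cost, Weight, SuppID} → lossless.
Decomposition 3: common = {PartNo, Color, Cost}, closure = {PartNo, PName, Color, Cost, Weight, SuppID} → lossless.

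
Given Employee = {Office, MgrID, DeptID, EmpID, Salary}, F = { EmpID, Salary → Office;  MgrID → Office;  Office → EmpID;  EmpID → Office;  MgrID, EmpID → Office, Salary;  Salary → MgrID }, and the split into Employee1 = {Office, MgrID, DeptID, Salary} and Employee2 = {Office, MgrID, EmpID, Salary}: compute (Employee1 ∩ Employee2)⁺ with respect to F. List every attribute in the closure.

Office, MgrID, EmpID, Salary

Employee1 ∩ Employee2 = {Office, MgrID, Salary}.
Office → EmpID applies, adding EmpID
Closure: {Office, MgrID, EmpID, Salary}.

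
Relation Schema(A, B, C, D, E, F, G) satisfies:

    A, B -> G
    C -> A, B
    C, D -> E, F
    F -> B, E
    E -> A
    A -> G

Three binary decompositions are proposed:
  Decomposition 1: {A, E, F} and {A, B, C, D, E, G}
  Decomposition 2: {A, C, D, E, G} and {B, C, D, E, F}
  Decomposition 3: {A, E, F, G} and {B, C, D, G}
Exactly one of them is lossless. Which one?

Decomposition 1: common = {A, E}, closure = {A, E, G} → lossy.
Decomposition 2: common = {C, D, E}, closure = {A, B, C, D, E, F, G} → lossless.
Decomposition 3: common = {G}, closure = {G} → lossy.

Decomposition 2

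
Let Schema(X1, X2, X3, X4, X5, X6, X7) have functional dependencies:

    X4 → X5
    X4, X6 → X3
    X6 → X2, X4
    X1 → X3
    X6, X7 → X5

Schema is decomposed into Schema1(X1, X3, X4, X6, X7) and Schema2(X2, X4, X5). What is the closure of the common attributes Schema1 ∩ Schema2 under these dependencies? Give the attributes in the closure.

X4, X5

Schema1 ∩ Schema2 = {X4}.
X4 → X5 applies, adding X5
Closure: {X4, X5}.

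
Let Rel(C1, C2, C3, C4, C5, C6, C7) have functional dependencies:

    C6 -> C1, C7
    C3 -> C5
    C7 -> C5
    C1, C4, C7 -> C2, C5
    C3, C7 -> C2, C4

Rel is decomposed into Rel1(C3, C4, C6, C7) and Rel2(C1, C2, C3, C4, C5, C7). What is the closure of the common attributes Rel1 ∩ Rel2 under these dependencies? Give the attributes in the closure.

C2, C3, C4, C5, C7

Rel1 ∩ Rel2 = {C3, C4, C7}.
C3 → C5 applies, adding C5
C3, C7 → C2, C4 applies, adding C2
Closure: {C2, C3, C4, C5, C7}.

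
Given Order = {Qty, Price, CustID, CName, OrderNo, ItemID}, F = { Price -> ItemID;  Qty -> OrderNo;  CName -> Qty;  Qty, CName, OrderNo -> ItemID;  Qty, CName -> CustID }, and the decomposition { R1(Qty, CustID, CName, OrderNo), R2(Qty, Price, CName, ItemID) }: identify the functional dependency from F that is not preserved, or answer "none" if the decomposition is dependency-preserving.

Price → ItemID lies within R2.
Qty → OrderNo lies within R1.
CName → Qty lies within R1.
Qty, CName, OrderNo → ItemID: restricted closure across fragments reaches ItemID.
Qty, CName → CustID lies within R1.
Every dependency is enforceable on the fragments, so the decomposition is dependency-preserving.

none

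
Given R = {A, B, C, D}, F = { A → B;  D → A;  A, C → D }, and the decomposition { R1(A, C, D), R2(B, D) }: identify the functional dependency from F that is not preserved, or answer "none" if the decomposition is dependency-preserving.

Check A → B: no single fragment contains all of {A, B}, and the restricted closure of {A} across the fragments never reaches {B}.
D → A is preserved.
A, C → D is preserved.

A → B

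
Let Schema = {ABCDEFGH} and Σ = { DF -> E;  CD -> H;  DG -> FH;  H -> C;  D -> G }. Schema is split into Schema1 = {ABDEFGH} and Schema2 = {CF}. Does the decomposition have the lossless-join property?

No

Common attributes: Schema1 ∩ Schema2 = {F}.
No dependency enlarges {F}, so (F)⁺ = {F}.
The closure contains neither all of Schema1 = {ABDEFGH} nor all of Schema2 = {CF}, so the common attributes are not a superkey of either fragment. The join is lossy.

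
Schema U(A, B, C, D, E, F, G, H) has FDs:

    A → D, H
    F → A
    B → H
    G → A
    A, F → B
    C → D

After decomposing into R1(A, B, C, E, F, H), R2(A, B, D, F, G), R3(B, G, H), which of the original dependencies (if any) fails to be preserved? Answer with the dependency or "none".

Check C → D: no single fragment contains all of {C, D}, and the restricted closure of {C} across the fragments never reaches {D}.
A → D, H is preserved.
F → A is preserved.
B → H is preserved.
G → A is preserved.
A, F → B is preserved.

C → D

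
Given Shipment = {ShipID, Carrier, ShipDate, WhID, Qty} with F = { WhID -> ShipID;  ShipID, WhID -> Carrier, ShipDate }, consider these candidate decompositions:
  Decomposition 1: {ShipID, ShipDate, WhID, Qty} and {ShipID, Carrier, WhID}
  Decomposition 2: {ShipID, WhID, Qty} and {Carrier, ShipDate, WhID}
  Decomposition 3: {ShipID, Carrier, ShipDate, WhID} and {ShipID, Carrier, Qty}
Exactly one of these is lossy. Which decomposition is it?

Decomposition 1: common = {ShipID, WhID}, closure = {ShipID, Carrier, ShipDate, WhID} → lossless.
Decomposition 2: common = {WhID}, closure = {ShipID, Carrier, ShipDate, WhID} → lossless.
Decomposition 3: common = {ShipID, Carrier}, closure = {ShipID, Carrier} → lossy.

Decomposition 3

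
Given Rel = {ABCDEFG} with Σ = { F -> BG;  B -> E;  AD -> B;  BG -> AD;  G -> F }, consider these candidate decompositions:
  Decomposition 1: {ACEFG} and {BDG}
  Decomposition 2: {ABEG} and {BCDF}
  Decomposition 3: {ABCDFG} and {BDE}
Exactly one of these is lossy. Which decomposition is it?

Decomposition 2

Decomposition 1: common = {G}, closure = {ABDEFG} → lossless.
Decomposition 2: common = {B}, closure = {BE} → lossy.
Decomposition 3: common = {BD}, closure = {BDE} → lossless.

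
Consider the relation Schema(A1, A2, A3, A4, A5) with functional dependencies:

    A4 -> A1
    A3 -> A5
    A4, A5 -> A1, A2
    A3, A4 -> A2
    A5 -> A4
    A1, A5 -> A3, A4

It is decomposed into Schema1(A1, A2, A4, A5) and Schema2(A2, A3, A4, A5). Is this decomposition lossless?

Yes

Common attributes: Schema1 ∩ Schema2 = {A2, A4, A5}.
Closure of {A2, A4, A5}: A4 → A1 applies, adding A1; A1, A5 → A3, A4 applies, adding A3. So (A2, A4, A5)⁺ = {A1, A2, A3, A4, A5}.
This closure contains every attribute of Schema1, so Schema1 ∩ Schema2 → Schema1. The join is lossless.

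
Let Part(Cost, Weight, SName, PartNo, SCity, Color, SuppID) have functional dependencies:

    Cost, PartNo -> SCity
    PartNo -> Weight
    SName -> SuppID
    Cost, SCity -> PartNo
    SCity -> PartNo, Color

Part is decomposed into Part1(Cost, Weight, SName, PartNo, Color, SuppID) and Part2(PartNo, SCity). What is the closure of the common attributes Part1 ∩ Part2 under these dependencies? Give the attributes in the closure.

Part1 ∩ Part2 = {PartNo}.
PartNo → Weight applies, adding Weight
Closure: {Weight, PartNo}.

Weight, PartNo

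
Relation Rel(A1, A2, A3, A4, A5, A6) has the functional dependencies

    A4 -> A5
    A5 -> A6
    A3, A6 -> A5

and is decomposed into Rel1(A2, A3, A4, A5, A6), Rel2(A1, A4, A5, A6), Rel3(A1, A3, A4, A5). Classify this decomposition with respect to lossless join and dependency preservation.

lossy but dependency-preserving

Lossless test (chase): Rows 1 and 3 agree on A5; apply A5→A6 and equate their A6 entries. No row becomes fully distinguished — the join is lossy.
Dependency preservation: every FD's attributes lie within a single fragment, so each can be enforced locally — preserved.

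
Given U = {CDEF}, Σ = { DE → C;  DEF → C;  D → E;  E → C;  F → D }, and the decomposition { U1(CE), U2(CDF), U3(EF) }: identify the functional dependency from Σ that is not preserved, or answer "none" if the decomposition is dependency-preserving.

Check D → E: no single fragment contains all of {DE}, and the restricted closure of {D} across the fragments never reaches {E}.
DE → C is preserved.
DEF → C is preserved.
E → C is preserved.
F → D is preserved.

D → E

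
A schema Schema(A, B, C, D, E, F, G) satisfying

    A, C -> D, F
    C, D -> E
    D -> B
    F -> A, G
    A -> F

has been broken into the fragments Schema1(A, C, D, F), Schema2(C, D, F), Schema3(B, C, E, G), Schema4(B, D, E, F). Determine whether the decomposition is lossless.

No

Chase test. Columns are A, B, C, D, E, F, G; row i has aⱼ where attribute j ∈ Schemai, else bᵢⱼ.
Initial tableau (one row per fragment):
  row 1: a1 b12 a3 a4 b15 a6 b17
  row 2: b21 b22 a3 a4 b25 a6 b27
  row 3: b31 a2 a3 b34 a5 b36 a7
  row 4: b41 a2 b43 a4 a5 a6 b47
Rows 1 and 2 agree on C, D; apply C, D→E and equate their E entries.
Rows 1 and 2 agree on D; apply D→B and equate their B entries.
Rows 1 and 4 agree on D; apply D→B and equate their B entries.
Rows 1 and 2 agree on F; apply F→A, G and equate their A, G entries.
Rows 1 and 4 agree on F; apply F→A, G and equate their A, G entries.
No row becomes fully distinguished — the join is lossy.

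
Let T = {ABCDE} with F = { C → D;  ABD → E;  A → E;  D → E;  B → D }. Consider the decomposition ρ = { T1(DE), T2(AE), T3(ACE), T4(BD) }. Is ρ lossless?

No

Chase test. Columns are ABCDE; row i has aⱼ where attribute j ∈ Ti, else bᵢⱼ.
Initial tableau (one row per fragment):
  row 1: b11 b12 b13 a4 a5
  row 2: a1 b22 b23 b24 a5
  row 3: a1 b32 a3 b34 a5
  row 4: b41 a2 b43 a4 b45
Rows 1 and 4 agree on D; apply D→E and equate their E entries.
No row becomes fully distinguished — the join is lossy.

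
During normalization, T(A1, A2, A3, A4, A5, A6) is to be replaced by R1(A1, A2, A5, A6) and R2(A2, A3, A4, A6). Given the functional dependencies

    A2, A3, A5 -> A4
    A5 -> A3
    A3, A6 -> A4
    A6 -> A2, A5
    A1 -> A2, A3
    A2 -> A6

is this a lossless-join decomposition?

Common attributes: R1 ∩ R2 = {A2, A6}.
Closure of {A2, A6}: A6 → A2, A5 applies, adding A5; A5 → A3 applies, adding A3; A3, A6 → A4 applies, adding A4. So (A2, A6)⁺ = {A2, A3, A4, A5, A6}.
This closure contains every attribute of R2, so R1 ∩ R2 → R2. The join is lossless.

Yes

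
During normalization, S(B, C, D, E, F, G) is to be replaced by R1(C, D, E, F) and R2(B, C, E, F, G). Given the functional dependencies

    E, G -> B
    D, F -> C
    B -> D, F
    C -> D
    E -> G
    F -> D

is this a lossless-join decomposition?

Common attributes: R1 ∩ R2 = {C, E, F}.
Closure of {C, E, F}: C → D applies, adding D; E → G applies, adding G; E, G → B applies, adding B. So (C, E, F)⁺ = {B, C, D, E, F, G}.
This closure contains every attribute of R1, so R1 ∩ R2 → R1. The join is lossless.

Yes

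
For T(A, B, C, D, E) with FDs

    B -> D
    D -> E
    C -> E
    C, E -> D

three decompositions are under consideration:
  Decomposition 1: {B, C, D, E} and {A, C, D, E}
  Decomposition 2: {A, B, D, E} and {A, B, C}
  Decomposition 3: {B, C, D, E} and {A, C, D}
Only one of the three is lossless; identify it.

Decomposition 1: common = {C, D, E}, closure = {C, D, E} → lossy.
Decomposition 2: common = {A, B}, closure = {A, B, D, E} → lossless.
Decomposition 3: common = {C, D}, closure = {C, D, E} → lossy.

Decomposition 2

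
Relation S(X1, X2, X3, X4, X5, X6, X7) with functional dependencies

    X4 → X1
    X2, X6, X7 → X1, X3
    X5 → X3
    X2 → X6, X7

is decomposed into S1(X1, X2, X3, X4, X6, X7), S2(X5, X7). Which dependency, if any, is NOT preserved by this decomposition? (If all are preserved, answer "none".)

X5 → X3

Check X5 → X3: no single fragment contains all of {X3, X5}, and the restricted closure of {X5} across the fragments never reaches {X3}.
X4 → X1 is preserved.
X2, X6, X7 → X1, X3 is preserved.
X2 → X6, X7 is preserved.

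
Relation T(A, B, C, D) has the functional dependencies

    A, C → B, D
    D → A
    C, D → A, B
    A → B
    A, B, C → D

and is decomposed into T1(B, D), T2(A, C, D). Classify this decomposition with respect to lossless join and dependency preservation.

lossless but not dependency-preserving

Lossless test: (D)⁺ = {A, B, D}, which contains all of one fragment — lossless.
Dependency preservation: the restricted closure of {A} across the fragments never reaches {B}, so A → B cannot be enforced without a join — not preserved.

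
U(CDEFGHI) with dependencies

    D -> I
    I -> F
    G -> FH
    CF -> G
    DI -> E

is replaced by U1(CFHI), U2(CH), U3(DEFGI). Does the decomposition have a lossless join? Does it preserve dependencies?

Lossless test (chase): applying each FD to every pair of rows produces no changes in the tableau, so no row becomes fully distinguished — the join is lossy.
Dependency preservation: the restricted closure of {G} across the fragments never reaches {FH}, so G → FH cannot be enforced without a join — not preserved.

lossy and not dependency-preserving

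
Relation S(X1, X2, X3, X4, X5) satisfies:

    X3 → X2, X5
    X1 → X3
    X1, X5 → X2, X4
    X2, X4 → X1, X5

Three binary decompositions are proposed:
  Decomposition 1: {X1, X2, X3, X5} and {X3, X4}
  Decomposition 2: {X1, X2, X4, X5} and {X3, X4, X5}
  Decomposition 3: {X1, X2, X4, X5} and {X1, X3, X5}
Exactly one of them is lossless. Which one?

Decomposition 3

Decomposition 1: common = {X3}, closure = {X2, X3, X5} → lossy.
Decomposition 2: common = {X4, X5}, closure = {X4, X5} → lossy.
Decomposition 3: common = {X1, X5}, closure = {X1, X2, X3, X4, X5} → lossless.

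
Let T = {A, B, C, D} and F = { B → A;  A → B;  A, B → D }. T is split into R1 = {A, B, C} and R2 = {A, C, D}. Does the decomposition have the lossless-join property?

Yes

Common attributes: R1 ∩ R2 = {A, C}.
Closure of {A, C}: A → B applies, adding B; A, B → D applies, adding D. So (A, C)⁺ = {A, B, C, D}.
This closure contains every attribute of R1, so R1 ∩ R2 → R1. The join is lossless.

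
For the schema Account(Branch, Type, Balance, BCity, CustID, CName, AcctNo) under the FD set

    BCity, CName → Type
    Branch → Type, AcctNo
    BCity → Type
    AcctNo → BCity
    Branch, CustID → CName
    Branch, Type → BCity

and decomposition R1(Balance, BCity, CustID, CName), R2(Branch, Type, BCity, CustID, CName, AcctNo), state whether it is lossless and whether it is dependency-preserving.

Lossless test: (BCity, CustID, CName)⁺ = {Type, BCity, CustID, CName}, which is a superkey of neither fragment — lossy.
Dependency preservation: every FD's attributes lie within a single fragment, so each can be enforced locally — preserved.

lossy but dependency-preserving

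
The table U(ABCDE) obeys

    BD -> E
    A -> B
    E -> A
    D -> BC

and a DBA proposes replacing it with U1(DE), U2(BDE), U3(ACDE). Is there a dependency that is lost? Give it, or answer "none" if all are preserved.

A -> B

Check A → B: no single fragment contains all of {AB}, and the restricted closure of {A} across the fragments never reaches {B}.
BD → E is preserved.
E → A is preserved.
D → BC is preserved.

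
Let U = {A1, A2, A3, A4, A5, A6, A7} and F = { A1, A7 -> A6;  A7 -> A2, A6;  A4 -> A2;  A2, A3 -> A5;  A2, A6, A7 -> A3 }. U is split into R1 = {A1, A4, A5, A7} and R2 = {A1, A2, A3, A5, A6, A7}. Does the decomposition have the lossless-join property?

Common attributes: R1 ∩ R2 = {A1, A5, A7}.
Closure of {A1, A5, A7}: A1, A7 → A6 applies, adding A6; A7 → A2, A6 applies, adding A2; A2, A6, A7 → A3 applies, adding A3. So (A1, A5, A7)⁺ = {A1, A2, A3, A5, A6, A7}.
This closure contains every attribute of R2, so R1 ∩ R2 → R2. The join is lossless.

Yes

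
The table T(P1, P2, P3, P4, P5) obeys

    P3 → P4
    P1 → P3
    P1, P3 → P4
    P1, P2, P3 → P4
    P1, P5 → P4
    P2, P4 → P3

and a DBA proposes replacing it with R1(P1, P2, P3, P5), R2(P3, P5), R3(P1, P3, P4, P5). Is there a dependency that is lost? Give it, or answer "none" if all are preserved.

P2, P4 → P3

Check P2, P4 → P3: no single fragment contains all of {P2, P3, P4}, and the restricted closure of {P2, P4} across the fragments never reaches {P3}.
P3 → P4 is preserved.
P1 → P3 is preserved.
P1, P3 → P4 is preserved.
P1, P2, P3 → P4 is preserved.
P1, P5 → P4 is preserved.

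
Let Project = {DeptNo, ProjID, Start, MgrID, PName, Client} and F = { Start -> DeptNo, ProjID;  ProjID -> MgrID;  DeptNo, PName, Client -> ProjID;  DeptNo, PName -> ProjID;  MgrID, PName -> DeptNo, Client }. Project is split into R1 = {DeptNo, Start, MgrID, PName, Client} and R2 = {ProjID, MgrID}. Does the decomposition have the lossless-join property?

No

Common attributes: R1 ∩ R2 = {MgrID}.
No dependency enlarges {MgrID}, so (MgrID)⁺ = {MgrID}.
The closure contains neither all of R1 = {DeptNo, Start, MgrID, PName, Client} nor all of R2 = {ProjID, MgrID}, so the common attributes are not a superkey of either fragment. The join is lossy.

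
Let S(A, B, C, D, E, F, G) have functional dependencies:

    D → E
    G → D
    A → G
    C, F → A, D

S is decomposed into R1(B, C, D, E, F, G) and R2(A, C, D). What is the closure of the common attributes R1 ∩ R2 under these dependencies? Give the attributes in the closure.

C, D, E

R1 ∩ R2 = {C, D}.
D → E applies, adding E
Closure: {C, D, E}.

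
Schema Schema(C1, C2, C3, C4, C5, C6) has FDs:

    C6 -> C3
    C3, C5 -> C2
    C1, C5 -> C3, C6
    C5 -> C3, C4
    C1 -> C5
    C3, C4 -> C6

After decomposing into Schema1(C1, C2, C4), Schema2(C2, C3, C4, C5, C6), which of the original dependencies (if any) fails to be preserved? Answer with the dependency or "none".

C1 -> C5

Check C1 → C5: no single fragment contains all of {C1, C5}, and the restricted closure of {C1} across the fragments never reaches {C5}.
C6 → C3 is preserved.
C3, C5 → C2 is preserved.
C1, C5 → C3, C6 is preserved.
C5 → C3, C4 is preserved.
C3, C4 → C6 is preserved.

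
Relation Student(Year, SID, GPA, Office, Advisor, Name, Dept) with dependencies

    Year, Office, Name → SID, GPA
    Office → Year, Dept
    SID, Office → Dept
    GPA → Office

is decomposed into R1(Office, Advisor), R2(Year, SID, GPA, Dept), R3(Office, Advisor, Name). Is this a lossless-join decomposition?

Chase test. Columns are Year, SID, GPA, Office, Advisor, Name, Dept; row i has aⱼ where attribute j ∈ Ri, else bᵢⱼ.
Initial tableau (one row per fragment):
  row 1: b11 b12 b13 a4 a5 b16 b17
  row 2: a1 a2 a3 b24 b25 b26 a7
  row 3: b31 b32 b33 a4 a5 a6 b37
Rows 1 and 3 agree on Office; apply Office→Year, Dept and equate their Year, Dept entries.
No row becomes fully distinguished — the join is lossy.

No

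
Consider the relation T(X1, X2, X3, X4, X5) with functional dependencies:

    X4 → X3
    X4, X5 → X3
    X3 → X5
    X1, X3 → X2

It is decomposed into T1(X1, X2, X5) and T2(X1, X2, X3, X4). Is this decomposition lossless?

Common attributes: T1 ∩ T2 = {X1, X2}.
No dependency enlarges {X1, X2}, so (X1, X2)⁺ = {X1, X2}.
The closure contains neither all of T1 = {X1, X2, X5} nor all of T2 = {X1, X2, X3, X4}, so the common attributes are not a superkey of either fragment. The join is lossy.

No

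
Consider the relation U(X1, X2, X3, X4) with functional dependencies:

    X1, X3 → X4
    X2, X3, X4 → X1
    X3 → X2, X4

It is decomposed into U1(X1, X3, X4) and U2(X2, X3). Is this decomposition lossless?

Yes

Common attributes: U1 ∩ U2 = {X3}.
Closure of {X3}: X3 → X2, X4 applies, adding X2, X4; X2, X3, X4 → X1 applies, adding X1. So (X3)⁺ = {X1, X2, X3, X4}.
This closure contains every attribute of U1, so U1 ∩ U2 → U1. The join is lossless.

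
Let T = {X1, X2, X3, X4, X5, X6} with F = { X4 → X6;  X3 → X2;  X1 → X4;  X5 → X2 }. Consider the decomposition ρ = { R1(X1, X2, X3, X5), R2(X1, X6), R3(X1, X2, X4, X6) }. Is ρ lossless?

Yes

Chase test. Columns are X1, X2, X3, X4, X5, X6; row i has aⱼ where attribute j ∈ Ri, else bᵢⱼ.
Initial tableau (one row per fragment):
  row 1: a1 a2 a3 b14 a5 b16
  row 2: a1 b22 b23 b24 b25 a6
  row 3: a1 a2 b33 a4 b35 a6
Rows 1 and 2 agree on X1; apply X1→X4 and equate their X4 entries.
Rows 1 and 3 agree on X1; apply X1→X4 and equate their X4 entries.
Rows 1 and 2 agree on X4; apply X4→X6 and equate their X6 entries.
Row 1 is now all distinguished symbols — the join is lossless.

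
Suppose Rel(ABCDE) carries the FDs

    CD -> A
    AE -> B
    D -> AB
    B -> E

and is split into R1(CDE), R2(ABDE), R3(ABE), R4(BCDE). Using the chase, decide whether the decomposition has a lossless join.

Yes

Chase test. Columns are ABCDE; row i has aⱼ where attribute j ∈ Ri, else bᵢⱼ.
Initial tableau (one row per fragment):
  row 1: b11 b12 a3 a4 a5
  row 2: a1 a2 b23 a4 a5
  row 3: a1 a2 b33 b34 a5
  row 4: b41 a2 a3 a4 a5
Rows 1 and 4 agree on CD; apply CD→A and equate their A entries.
Rows 1 and 4 agree on AE; apply AE→B and equate their B entries.
Rows 1 and 2 agree on D; apply D→AB and equate their AB entries.
Row 1 is now all distinguished symbols — the join is lossless.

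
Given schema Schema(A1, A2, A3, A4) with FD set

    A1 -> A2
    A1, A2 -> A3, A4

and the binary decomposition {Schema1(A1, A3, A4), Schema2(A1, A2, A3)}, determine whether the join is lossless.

Common attributes: Schema1 ∩ Schema2 = {A1, A3}.
Closure of {A1, A3}: A1 → A2 applies, adding A2; A1, A2 → A3, A4 applies, adding A4. So (A1, A3)⁺ = {A1, A2, A3, A4}.
This closure contains every attribute of Schema1, so Schema1 ∩ Schema2 → Schema1. The join is lossless.

Yes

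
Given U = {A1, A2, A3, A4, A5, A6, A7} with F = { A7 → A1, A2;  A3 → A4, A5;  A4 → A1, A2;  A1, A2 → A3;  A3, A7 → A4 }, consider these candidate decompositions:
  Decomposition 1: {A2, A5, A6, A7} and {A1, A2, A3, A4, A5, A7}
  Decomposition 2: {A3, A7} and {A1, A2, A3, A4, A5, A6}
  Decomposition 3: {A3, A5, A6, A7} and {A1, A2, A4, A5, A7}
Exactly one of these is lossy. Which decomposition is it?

Decomposition 1: common = {A2, A5, A7}, closure = {A1, A2, A3, A4, A5, A7} → lossless.
Decomposition 2: common = {A3}, closure = {A1, A2, A3, A4, A5} → lossy.
Decomposition 3: common = {A5, A7}, closure = {A1, A2, A3, A4, A5, A7} → lossless.

Decomposition 2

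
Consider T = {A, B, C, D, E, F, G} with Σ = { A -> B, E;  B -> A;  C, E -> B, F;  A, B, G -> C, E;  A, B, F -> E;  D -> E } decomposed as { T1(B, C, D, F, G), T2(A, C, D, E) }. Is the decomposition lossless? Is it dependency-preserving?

lossless but not dependency-preserving

Lossless test: (C, D)⁺ = {A, B, C, D, E, F}, which contains all of one fragment — lossless.
Dependency preservation: the restricted closure of {A} across the fragments never reaches {B, E}, so A → B, E cannot be enforced without a join — not preserved.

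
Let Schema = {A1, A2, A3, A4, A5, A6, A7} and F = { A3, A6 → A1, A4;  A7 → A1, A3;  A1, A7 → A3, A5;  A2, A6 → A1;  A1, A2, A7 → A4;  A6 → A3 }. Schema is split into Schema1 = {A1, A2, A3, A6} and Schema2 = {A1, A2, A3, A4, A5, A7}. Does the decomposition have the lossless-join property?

No

Common attributes: Schema1 ∩ Schema2 = {A1, A2, A3}.
No dependency enlarges {A1, A2, A3}, so (A1, A2, A3)⁺ = {A1, A2, A3}.
The closure contains neither all of Schema1 = {A1, A2, A3, A6} nor all of Schema2 = {A1, A2, A3, A4, A5, A7}, so the common attributes are not a superkey of either fragment. The join is lossy.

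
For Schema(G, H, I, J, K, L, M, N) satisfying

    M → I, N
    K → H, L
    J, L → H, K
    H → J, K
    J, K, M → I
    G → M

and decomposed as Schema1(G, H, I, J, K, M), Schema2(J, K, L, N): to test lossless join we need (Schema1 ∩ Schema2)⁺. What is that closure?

Schema1 ∩ Schema2 = {J, K}.
K → H, L applies, adding H, L
Closure: {H, J, K, L}.

H, J, K, L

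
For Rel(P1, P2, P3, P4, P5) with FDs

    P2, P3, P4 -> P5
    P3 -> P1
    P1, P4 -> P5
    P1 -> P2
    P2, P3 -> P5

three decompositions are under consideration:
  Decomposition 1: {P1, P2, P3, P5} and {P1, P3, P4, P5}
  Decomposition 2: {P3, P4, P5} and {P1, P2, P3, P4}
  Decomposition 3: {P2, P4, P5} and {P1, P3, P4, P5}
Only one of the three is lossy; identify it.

Decomposition 3

Decomposition 1: common = {P1, P3, P5}, closure = {P1, P2, P3, P5} → lossless.
Decomposition 2: common = {P3, P4}, closure = {P1, P2, P3, P4, P5} → lossless.
Decomposition 3: common = {P4, P5}, closure = {P4, P5} → lossy.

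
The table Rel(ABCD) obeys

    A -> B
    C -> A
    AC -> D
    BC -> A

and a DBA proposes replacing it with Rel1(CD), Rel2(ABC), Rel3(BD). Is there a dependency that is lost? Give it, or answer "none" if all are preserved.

none

A → B lies within Rel2.
C → A lies within Rel2.
AC → D: restricted closure across fragments reaches D.
BC → A lies within Rel2.
Every dependency is enforceable on the fragments, so the decomposition is dependency-preserving.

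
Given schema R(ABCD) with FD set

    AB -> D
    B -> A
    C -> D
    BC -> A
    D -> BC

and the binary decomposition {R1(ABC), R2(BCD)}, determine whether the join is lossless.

Common attributes: R1 ∩ R2 = {BC}.
Closure of {BC}: B → A applies, adding A; C → D applies, adding D. So (BC)⁺ = {ABCD}.
This closure contains every attribute of R1, so R1 ∩ R2 → R1. The join is lossless.

Yes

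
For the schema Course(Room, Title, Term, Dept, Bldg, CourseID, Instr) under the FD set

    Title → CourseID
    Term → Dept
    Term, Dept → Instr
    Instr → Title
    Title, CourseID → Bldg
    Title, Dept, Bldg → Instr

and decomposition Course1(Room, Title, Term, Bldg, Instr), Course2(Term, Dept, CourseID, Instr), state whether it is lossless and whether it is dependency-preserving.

Lossless test: (Term, Instr)⁺ = {Title, Term, Dept, Bldg, CourseID, Instr}, which contains all of one fragment — lossless.
Dependency preservation: the restricted closure of {Title} across the fragments never reaches {CourseID}, so Title → CourseID cannot be enforced without a join — not preserved.

lossless but not dependency-preserving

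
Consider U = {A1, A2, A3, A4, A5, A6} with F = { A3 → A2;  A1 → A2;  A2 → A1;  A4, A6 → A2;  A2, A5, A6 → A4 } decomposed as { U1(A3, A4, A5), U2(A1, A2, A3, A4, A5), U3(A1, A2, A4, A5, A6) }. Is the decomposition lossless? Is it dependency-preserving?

lossy but dependency-preserving

Lossless test (chase): Rows 1 and 2 agree on A3; apply A3→A2 and equate their A2 entries. Rows 1 and 2 agree on A2; apply A2→A1 and equate their A1 entries. No row becomes fully distinguished — the join is lossy.
Dependency preservation: every FD's attributes lie within a single fragment, so each can be enforced locally — preserved.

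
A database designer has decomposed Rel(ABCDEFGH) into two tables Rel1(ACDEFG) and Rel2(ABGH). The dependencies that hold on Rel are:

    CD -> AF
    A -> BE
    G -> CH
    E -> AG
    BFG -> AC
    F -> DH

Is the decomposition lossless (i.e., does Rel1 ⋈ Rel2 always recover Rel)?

Yes

Common attributes: Rel1 ∩ Rel2 = {AG}.
Closure of {AG}: A → BE applies, adding BE; G → CH applies, adding CH. So (AG)⁺ = {ABCEGH}.
This closure contains every attribute of Rel2, so Rel1 ∩ Rel2 → Rel2. The join is lossless.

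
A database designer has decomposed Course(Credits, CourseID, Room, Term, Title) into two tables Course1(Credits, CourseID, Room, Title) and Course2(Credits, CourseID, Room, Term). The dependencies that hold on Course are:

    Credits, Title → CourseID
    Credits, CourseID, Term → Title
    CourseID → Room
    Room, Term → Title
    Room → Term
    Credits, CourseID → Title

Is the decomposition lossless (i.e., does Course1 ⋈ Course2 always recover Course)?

Yes

Common attributes: Course1 ∩ Course2 = {Credits, CourseID, Room}.
Closure of {Credits, CourseID, Room}: Room → Term applies, adding Term; Credits, CourseID → Title applies, adding Title. So (Credits, CourseID, Room)⁺ = {Credits, CourseID, Room, Term, Title}.
This closure contains every attribute of Course1, so Course1 ∩ Course2 → Course1. The join is lossless.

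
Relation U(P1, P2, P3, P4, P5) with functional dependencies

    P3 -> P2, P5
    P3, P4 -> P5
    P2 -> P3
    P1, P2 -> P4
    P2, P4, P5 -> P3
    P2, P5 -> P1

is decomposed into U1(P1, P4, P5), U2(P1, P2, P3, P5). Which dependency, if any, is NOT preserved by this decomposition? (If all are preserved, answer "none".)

P1, P2 -> P4

Check P1, P2 → P4: no single fragment contains all of {P1, P2, P4}, and the restricted closure of {P1, P2} across the fragments never reaches {P4}.
P3 → P2, P5 is preserved.
P3, P4 → P5 is preserved.
P2 → P3 is preserved.
P2, P4, P5 → P3 is preserved.
P2, P5 → P1 is preserved.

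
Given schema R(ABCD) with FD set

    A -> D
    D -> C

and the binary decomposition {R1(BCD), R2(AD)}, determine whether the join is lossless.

Common attributes: R1 ∩ R2 = {D}.
Closure of {D}: D → C applies, adding C. So (D)⁺ = {CD}.
The closure contains neither all of R1 = {BCD} nor all of R2 = {AD}, so the common attributes are not a superkey of either fragment. The join is lossy.

No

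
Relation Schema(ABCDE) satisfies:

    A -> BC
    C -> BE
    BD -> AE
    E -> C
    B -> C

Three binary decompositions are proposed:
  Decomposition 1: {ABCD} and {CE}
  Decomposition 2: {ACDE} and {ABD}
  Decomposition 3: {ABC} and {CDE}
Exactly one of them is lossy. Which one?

Decomposition 1: common = {C}, closure = {BCE} → lossless.
Decomposition 2: common = {AD}, closure = {ABCDE} → lossless.
Decomposition 3: common = {C}, closure = {BCE} → lossy.

Decomposition 3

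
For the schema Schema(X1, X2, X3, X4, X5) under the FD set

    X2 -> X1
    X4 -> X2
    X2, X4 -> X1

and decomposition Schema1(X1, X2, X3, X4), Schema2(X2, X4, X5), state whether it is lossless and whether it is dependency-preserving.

lossy but dependency-preserving

Lossless test: (X2, X4)⁺ = {X1, X2, X4}, which is a superkey of neither fragment — lossy.
Dependency preservation: every FD's attributes lie within a single fragment, so each can be enforced locally — preserved.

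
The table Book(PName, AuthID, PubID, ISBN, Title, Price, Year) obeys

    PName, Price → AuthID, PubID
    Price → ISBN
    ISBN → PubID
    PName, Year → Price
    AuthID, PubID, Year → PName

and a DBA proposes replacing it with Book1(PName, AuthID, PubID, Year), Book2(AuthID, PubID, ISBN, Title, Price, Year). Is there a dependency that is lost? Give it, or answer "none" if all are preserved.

Check PName, Price → AuthID, PubID: no single fragment contains all of {PName, AuthID, PubID, Price}, and the restricted closure of {PName, Price} across the fragments never reaches {AuthID, PubID}.
Price → ISBN is preserved.
ISBN → PubID is preserved.
PName, Year → Price is preserved.
AuthID, PubID, Year → PName is preserved.

PName, Price → AuthID, PubID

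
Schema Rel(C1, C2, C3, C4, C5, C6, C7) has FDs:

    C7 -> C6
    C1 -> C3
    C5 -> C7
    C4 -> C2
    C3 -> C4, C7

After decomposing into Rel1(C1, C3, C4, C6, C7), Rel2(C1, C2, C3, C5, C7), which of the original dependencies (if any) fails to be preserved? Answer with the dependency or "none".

Check C4 → C2: no single fragment contains all of {C2, C4}, and the restricted closure of {C4} across the fragments never reaches {C2}.
C7 → C6 is preserved.
C1 → C3 is preserved.
C5 → C7 is preserved.
C3 → C4, C7 is preserved.

C4 -> C2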